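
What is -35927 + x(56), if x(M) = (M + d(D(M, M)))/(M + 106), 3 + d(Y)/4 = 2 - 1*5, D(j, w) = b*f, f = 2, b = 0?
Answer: -2910071/81 ≈ -35927.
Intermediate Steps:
D(j, w) = 0 (D(j, w) = 0*2 = 0)
d(Y) = -24 (d(Y) = -12 + 4*(2 - 1*5) = -12 + 4*(2 - 5) = -12 + 4*(-3) = -12 - 12 = -24)
x(M) = (-24 + M)/(106 + M) (x(M) = (M - 24)/(M + 106) = (-24 + M)/(106 + M))
-35927 + x(56) = -35927 + (-24 + 56)/(106 + 56) = -35927 + 32/162 = -35927 + (1/162)*32 = -35927 + 16/81 = -2910071/81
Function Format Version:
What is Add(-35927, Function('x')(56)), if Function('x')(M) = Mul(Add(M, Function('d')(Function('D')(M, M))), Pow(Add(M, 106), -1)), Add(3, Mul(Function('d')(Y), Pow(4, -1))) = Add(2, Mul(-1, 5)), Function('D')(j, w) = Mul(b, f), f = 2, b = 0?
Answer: Rational(-2910071, 81) ≈ -35927.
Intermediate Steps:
Function('D')(j, w) = 0 (Function('D')(j, w) = Mul(0, 2) = 0)
Function('d')(Y) = -24 (Function('d')(Y) = Add(-12, Mul(4, Add(2, Mul(-1, 5)))) = Add(-12, Mul(4, Add(2, -5))) = Add(-12, Mul(4, -3)) = Add(-12, -12) = -24)
Function('x')(M) = Mul(Pow(Add(106, M), -1), Add(-24, M)) (Function('x')(M) = Mul(Add(M, -24), Pow(Add(M, 106), -1)) = Mul(Add(-24, M), Pow(Add(106, M), -1)) = Mul(Pow(Add(106, M), -1), Add(-24, M)))
Add(-35927, Function('x')(56)) = Add(-35927, Mul(Pow(Add(106, 56), -1), Add(-24, 56))) = Add(-35927, Mul(Pow(162, -1), 32)) = Add(-35927, Mul(Rational(1, 162), 32)) = Add(-35927, Rational(16, 81)) = Rational(-2910071, 81)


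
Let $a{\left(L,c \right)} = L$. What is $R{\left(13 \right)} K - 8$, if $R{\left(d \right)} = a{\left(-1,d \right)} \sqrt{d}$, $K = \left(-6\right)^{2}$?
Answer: $-8 - 36 \sqrt{13} \approx -137.8$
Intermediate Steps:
$K = 36$
$R{\left(d \right)} = - \sqrt{d}$
$R{\left(13 \right)} K - 8 = - \sqrt{13} \cdot 36 - 8 = - 36 \sqrt{13} - 8 = -8 - 36 \sqrt{13}$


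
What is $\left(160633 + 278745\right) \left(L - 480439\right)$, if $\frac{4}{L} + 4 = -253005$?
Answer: $- \frac{53408764567025990}{253009} \approx -2.1109 \cdot 10^{11}$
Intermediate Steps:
$L = - \frac{4}{253009}$ ($L = \frac{4}{-4 - 253005} = \frac{4}{-253009} = 4 \left(- \frac{1}{253009}\right) = - \frac{4}{253009} \approx -1.581 \cdot 10^{-5}$)
$\left(160633 + 278745\right) \left(L - 480439\right) = \left(160633 + 278745\right) \left(- \frac{4}{253009} - 480439\right) = 439378 \left(- \frac{121555390955}{253009}\right) = - \frac{53408764567025990}{253009}$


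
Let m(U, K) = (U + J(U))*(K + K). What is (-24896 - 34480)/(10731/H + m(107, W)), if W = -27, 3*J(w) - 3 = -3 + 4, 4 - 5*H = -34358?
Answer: 680092704/66988015 ≈ 10.152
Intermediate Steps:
H = 34362/5 (H = ⅘ - ⅕*(-34358) = ⅘ + 34358/5 = 34362/5 ≈ 6872.4)
J(w) = 4/3 (J(w) = 1 + (-3 + 4)/3 = 1 + (⅓)*1 = 1 + ⅓ = 4/3)
m(U, K) = 2*K*(4/3 + U) (m(U, K) = (U + 4/3)*(K + K) = (4/3 + U)*(2*K) = 2*K*(4/3 + U))
(-24896 - 34480)/(10731/H + m(107, W)) = (-24896 - 34480)/(10731/(34362/5) + (⅔)*(-27)*(4 + 3*107)) = -59376/(10731*(5/34362) + (⅔)*(-27)*(4 + 321)) = -59376/(17885/11454 + (⅔)*(-27)*325) = -59376/(17885/11454 - 5850) = -59376/(-66988015/11454) = -59376*(-11454/66988015) = 680092704/66988015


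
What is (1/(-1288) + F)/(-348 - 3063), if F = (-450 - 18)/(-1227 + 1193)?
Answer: -301375/74687256 ≈ -0.0040352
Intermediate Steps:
F = 234/17 (F = -468/(-34) = -468*(-1/34) = 234/17 ≈ 13.765)
(1/(-1288) + F)/(-348 - 3063) = (1/(-1288) + 234/17)/(-348 - 3063) = (-1/1288 + 234/17)/(-3411) = (301375/21896)*(-1/3411) = -301375/74687256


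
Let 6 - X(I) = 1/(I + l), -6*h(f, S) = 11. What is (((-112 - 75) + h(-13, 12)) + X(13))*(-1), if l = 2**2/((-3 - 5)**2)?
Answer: 229369/1254 ≈ 182.91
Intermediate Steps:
h(f, S) = -11/6 (h(f, S) = -1/6*11 = -11/6)
l = 1/16 (l = 4/((-8)**2) = 4/64 = 4*(1/64) = 1/16 ≈ 0.062500)
X(I) = 6 - 1/(1/16 + I) (X(I) = 6 - 1/(I + 1/16) = 6 - 1/(1/16 + I))
(((-112 - 75) + h(-13, 12)) + X(13))*(-1) = (((-112 - 75) - 11/6) + 2*(-5 + 48*13)/(1 + 16*13))*(-1) = ((-187 - 11/6) + 2*(-5 + 624)/(1 + 208))*(-1) = (-1133/6 + 2*619/209)*(-1) = (-1133/6 + 2*(1/209)*619)*(-1) = (-1133/6 + 1238/209)*(-1) = -229369/1254*(-1) = 229369/1254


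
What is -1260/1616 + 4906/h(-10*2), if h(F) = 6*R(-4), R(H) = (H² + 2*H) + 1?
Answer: 982507/10908 ≈ 90.072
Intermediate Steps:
R(H) = 1 + H² + 2*H
h(F) = 54 (h(F) = 6*(1 + (-4)² + 2*(-4)) = 6*(1 + 16 - 8) = 6*9 = 54)
-1260/1616 + 4906/h(-10*2) = -1260/1616 + 4906/54 = -1260*1/1616 + 4906*(1/54) = -315/404 + 2453/27 = 982507/10908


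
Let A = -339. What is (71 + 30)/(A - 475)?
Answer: -101/814 ≈ -0.12408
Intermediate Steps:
(71 + 30)/(A - 475) = (71 + 30)/(-339 - 475) = 101/(-814) = 101*(-1/814) = -101/814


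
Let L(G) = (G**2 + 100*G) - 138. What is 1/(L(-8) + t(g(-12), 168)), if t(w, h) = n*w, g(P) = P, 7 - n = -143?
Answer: -1/2674 ≈ -0.00037397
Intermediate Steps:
n = 150 (n = 7 - 1*(-143) = 7 + 143 = 150)
t(w, h) = 150*w
L(G) = -138 + G**2 + 100*G
1/(L(-8) + t(g(-12), 168)) = 1/((-138 + (-8)**2 + 100*(-8)) + 150*(-12)) = 1/((-138 + 64 - 800) - 1800) = 1/(-874 - 1800) = 1/(-2674) = -1/2674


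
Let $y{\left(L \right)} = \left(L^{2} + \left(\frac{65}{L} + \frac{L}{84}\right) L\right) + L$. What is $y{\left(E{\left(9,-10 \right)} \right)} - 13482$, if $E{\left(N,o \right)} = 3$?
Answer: $- \frac{375337}{28} \approx -13405.0$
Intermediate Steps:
$y{\left(L \right)} = L + L^{2} + L \left(\frac{65}{L} + \frac{L}{84}\right)$ ($y{\left(L \right)} = \left(L^{2} + \left(\frac{65}{L} + L \frac{1}{84}\right) L\right) + L = \left(L^{2} + \left(\frac{65}{L} + \frac{L}{84}\right) L\right) + L = \left(L^{2} + L \left(\frac{65}{L} + \frac{L}{84}\right)\right) + L = L + L^{2} + L \left(\frac{65}{L} + \frac{L}{84}\right)$)
$y{\left(E{\left(9,-10 \right)} \right)} - 13482 = \left(65 + 3 + \frac{85 \cdot 3^{2}}{84}\right) - 13482 = \left(65 + 3 + \frac{85}{84} \cdot 9\right) - 13482 = \left(65 + 3 + \frac{255}{28}\right) - 13482 = \frac{2159}{28} - 13482 = - \frac{375337}{28}$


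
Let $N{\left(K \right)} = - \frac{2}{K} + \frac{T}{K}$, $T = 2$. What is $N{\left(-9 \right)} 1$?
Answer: $0$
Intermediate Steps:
$N{\left(K \right)} = 0$ ($N{\left(K \right)} = - \frac{2}{K} + \frac{2}{K} = 0$)
$N{\left(-9 \right)} 1 = 0 \cdot 1 = 0$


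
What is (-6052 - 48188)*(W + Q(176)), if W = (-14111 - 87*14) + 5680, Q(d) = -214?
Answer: 534969120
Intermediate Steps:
W = -9649 (W = (-14111 - 1218) + 5680 = -15329 + 5680 = -9649)
(-6052 - 48188)*(W + Q(176)) = (-6052 - 48188)*(-9649 - 214) = -54240*(-9863) = 534969120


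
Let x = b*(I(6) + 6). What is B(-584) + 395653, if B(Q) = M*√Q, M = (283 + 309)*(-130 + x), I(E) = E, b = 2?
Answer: 395653 - 125504*I*√146 ≈ 3.9565e+5 - 1.5165e+6*I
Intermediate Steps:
x = 24 (x = 2*(6 + 6) = 2*12 = 24)
M = -62752 (M = (283 + 309)*(-130 + 24) = 592*(-106) = -62752)
B(Q) = -62752*√Q
B(-584) + 395653 = -125504*I*√146 + 395653 = 395653 - 125504*I*√146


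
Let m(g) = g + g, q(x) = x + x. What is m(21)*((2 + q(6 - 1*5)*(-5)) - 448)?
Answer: -19152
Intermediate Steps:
q(x) = 2*x
m(g) = 2*g
m(21)*((2 + q(6 - 1*5)*(-5)) - 448) = (2*21)*((2 + (2*(6 - 1*5))*(-5)) - 448) = 42*((2 + (2*(6 - 5))*(-5)) - 448) = 42*((2 + (2*1)*(-5)) - 448) = 42*((2 + 2*(-5)) - 448) = 42*((2 - 10) - 448) = 42*(-8 - 448) = 42*(-456) = -19152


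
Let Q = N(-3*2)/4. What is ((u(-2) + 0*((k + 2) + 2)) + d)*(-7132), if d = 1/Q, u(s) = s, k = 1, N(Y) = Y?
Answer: 57056/3 ≈ 19019.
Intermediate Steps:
Q = -3/2 (Q = -3*2/4 = -6*¼ = -3/2 ≈ -1.5000)
d = -⅔ (d = 1/(-3/2) = -⅔ ≈ -0.66667)
((u(-2) + 0*((k + 2) + 2)) + d)*(-7132) = ((-2 + 0*((1 + 2) + 2)) - ⅔)*(-7132) = ((-2 + 0*(3 + 2)) - ⅔)*(-7132) = ((-2 + 0*5) - ⅔)*(-7132) = ((-2 + 0) - ⅔)*(-7132) = (-2 - ⅔)*(-7132) = -8/3*(-7132) = 57056/3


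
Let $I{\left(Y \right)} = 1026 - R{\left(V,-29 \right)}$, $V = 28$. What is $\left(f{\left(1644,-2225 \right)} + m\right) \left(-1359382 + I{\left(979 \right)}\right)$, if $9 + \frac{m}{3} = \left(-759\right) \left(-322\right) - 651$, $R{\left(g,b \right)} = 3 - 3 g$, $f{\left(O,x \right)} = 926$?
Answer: $-994447458500$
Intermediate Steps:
$I{\left(Y \right)} = 1107$ ($I{\left(Y \right)} = 1026 - \left(3 - 84\right) = 1026 - -81 = 1026 + 81 = 1107$)
$m = 731214$ ($m = -27 + 3 \left(\left(-759\right) \left(-322\right) - 651\right) = -27 + 3 \left(244398 - 651\right) = -27 + 3 \cdot 243747 = -27 + 731241 = 731214$)
$\left(f{\left(1644,-2225 \right)} + m\right) \left(-1359382 + I{\left(979 \right)}\right) = \left(926 + 731214\right) \left(-1359382 + 1107\right) = 732140 \left(-1358275\right) = -994447458500$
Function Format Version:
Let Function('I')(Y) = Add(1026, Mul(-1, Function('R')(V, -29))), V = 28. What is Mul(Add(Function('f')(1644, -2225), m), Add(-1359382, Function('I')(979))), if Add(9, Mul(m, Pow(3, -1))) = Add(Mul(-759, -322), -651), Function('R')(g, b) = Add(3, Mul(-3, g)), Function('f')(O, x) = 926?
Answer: -994447458500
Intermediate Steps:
Function('I')(Y) = 1107 (Function('I')(Y) = Add(1026, Mul(-1, Add(3, Mul(-3, 28)))) = Add(1026, Mul(-1, Add(3, -84))) = Add(1026, Mul(-1, -81)) = Add(1026, 81) = 1107)
m = 731214 (m = Add(-27, Mul(3, Add(Mul(-759, -322), -651))) = Add(-27, Mul(3, Add(244398, -651))) = Add(-27, Mul(3, 243747)) = Add(-27, 731241) = 731214)
Mul(Add(Function('f')(1644, -2225), m), Add(-1359382, Function('I')(979))) = Mul(Add(926, 731214), Add(-1359382, 1107)) = Mul(732140, -1358275) = -994447458500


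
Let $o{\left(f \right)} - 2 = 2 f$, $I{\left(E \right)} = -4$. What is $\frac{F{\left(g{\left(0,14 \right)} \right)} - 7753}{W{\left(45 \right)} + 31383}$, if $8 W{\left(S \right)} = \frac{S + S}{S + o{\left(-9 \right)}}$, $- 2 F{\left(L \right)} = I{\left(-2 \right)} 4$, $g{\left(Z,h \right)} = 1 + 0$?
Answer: $- \frac{898420}{3640473} \approx -0.24679$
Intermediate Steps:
$g{\left(Z,h \right)} = 1$
$o{\left(f \right)} = 2 + 2 f$
$F{\left(L \right)} = 8$ ($F{\left(L \right)} = - \frac{\left(-4\right) 4}{2} = \left(- \frac{1}{2}\right) \left(-16\right) = 8$)
$W{\left(S \right)} = \frac{S}{4 \left(-16 + S\right)}$ ($W{\left(S \right)} = \frac{\left(S + S\right) \frac{1}{S + \left(2 + 2 \left(-9\right)\right)}}{8} = \frac{2 S \frac{1}{S + \left(2 - 18\right)}}{8} = \frac{2 S \frac{1}{S - 16}}{8} = \frac{2 S \frac{1}{-16 + S}}{8} = \frac{S}{4 \left(-16 + S\right)}$)
$\frac{F{\left(g{\left(0,14 \right)} \right)} - 7753}{W{\left(45 \right)} + 31383} = \frac{8 - 7753}{\frac{1}{4} \cdot 45 \frac{1}{-16 + 45} + 31383} = - \frac{7745}{\frac{1}{4} \cdot 45 \cdot \frac{1}{29} + 31383} = - \frac{7745}{\frac{45}{116} + 31383} = - \frac{7745}{\frac{3640473}{116}} = \left(-7745\right) \frac{116}{3640473} = - \frac{898420}{3640473}$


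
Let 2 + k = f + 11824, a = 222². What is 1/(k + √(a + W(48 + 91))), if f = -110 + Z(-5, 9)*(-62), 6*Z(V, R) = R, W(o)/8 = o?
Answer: 11619/134950765 - 2*√12599/134950765 ≈ 8.4435e-5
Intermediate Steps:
W(o) = 8*o
Z(V, R) = R/6
f = -203 (f = -110 + ((⅙)*9)*(-62) = -110 + (3/2)*(-62) = -110 - 93 = -203)
a = 49284
k = 11619 (k = -2 + (-203 + 11824) = -2 + 11621 = 11619)
1/(k + √(a + W(48 + 91))) = 1/(11619 + √(49284 + 8*(48 + 91))) = 1/(11619 + √(49284 + 8*139)) = 1/(11619 + √(49284 + 1112)) = 1/(11619 + √50396) = 1/(11619 + 2*√12599)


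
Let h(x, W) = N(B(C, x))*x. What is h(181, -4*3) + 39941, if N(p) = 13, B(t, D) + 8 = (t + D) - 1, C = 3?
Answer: 42294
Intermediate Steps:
B(t, D) = -9 + D + t (B(t, D) = -8 + ((t + D) - 1) = -8 + ((D + t) - 1) = -8 + (-1 + D + t) = -9 + D + t)
h(x, W) = 13*x
h(181, -4*3) + 39941 = 13*181 + 39941 = 2353 + 39941 = 42294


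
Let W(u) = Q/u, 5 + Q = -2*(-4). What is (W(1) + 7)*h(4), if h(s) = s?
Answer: 40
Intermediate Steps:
Q = 3 (Q = -5 - 2*(-4) = -5 + 8 = 3)
W(u) = 3/u
(W(1) + 7)*h(4) = (3/1 + 7)*4 = (3*1 + 7)*4 = (3 + 7)*4 = 10*4 = 40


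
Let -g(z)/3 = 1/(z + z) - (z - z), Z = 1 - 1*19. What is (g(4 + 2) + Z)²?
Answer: 5329/16 ≈ 333.06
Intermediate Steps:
Z = -18 (Z = 1 - 19 = -18)
g(z) = -3/(2*z) (g(z) = -3*(1/(z + z) - (z - z)) = -3*(1/(2*z) - 1*0) = -3*(1/(2*z) + 0) = -3/(2*z))
(g(4 + 2) + Z)² = (-3/(2*(4 + 2)) - 18)² = (-3/2/6 - 18)² = (-3/2*⅙ - 18)² = (-¼ - 18)² = (-73/4)² = 5329/16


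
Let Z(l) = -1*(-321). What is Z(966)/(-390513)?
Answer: -107/130171 ≈ -0.00082200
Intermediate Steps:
Z(l) = 321
Z(966)/(-390513) = 321/(-390513) = 321*(-1/390513) = -107/130171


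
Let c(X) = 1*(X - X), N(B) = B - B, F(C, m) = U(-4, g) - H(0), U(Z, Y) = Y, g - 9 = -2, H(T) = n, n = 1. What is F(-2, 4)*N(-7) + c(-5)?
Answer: 0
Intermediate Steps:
H(T) = 1
g = 7 (g = 9 - 2 = 7)
F(C, m) = 6 (F(C, m) = 7 - 1*1 = 7 - 1 = 6)
N(B) = 0
c(X) = 0 (c(X) = 1*0 = 0)
F(-2, 4)*N(-7) + c(-5) = 6*0 + 0 = 0 + 0 = 0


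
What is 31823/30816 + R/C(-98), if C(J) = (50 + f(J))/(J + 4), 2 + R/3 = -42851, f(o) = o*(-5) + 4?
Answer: 11637958789/523872 ≈ 22215.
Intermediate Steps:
f(o) = 4 - 5*o (f(o) = -5*o + 4 = 4 - 5*o)
R = -128559 (R = -6 + 3*(-42851) = -6 - 128553 = -128559)
C(J) = (54 - 5*J)/(4 + J) (C(J) = (50 + (4 - 5*J))/(J + 4) = (54 - 5*J)/(4 + J))
31823/30816 + R/C(-98) = 31823/30816 - 128559*(4 - 98)/(54 - 5*(-98)) = 31823*(1/30816) - 128559*(-94/(54 + 490)) = 31823/30816 - 128559/((-1/94*544)) = 31823/30816 - 128559/(-272/47) = 31823/30816 - 128559*(-47/272) = 31823/30816 + 6042273/272 = 11637958789/523872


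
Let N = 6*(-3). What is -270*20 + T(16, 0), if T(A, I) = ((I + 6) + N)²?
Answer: -5256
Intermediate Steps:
N = -18
T(A, I) = (-12 + I)² (T(A, I) = ((I + 6) - 18)² = ((6 + I) - 18)² = (-12 + I)²)
-270*20 + T(16, 0) = -270*20 + (-12 + 0)² = -5400 + (-12)² = -5400 + 144 = -5256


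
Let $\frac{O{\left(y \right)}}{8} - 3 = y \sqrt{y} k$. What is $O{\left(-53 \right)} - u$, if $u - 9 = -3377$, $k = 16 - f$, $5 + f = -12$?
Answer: $3392 - 13992 i \sqrt{53} \approx 3392.0 - 1.0186 \cdot 10^{5} i$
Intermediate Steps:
$f = -17$ ($f = -5 - 12 = -17$)
$k = 33$ ($k = 16 - -17 = 16 + 17 = 33$)
$u = -3368$ ($u = 9 - 3377 = -3368$)
$O{\left(y \right)} = 24 + 264 y^{\frac{3}{2}}$ ($O{\left(y \right)} = 24 + 8 y \sqrt{y} 33 = 24 + 8 y^{\frac{3}{2}} \cdot 33 = 24 + 8 \cdot 33 y^{\frac{3}{2}} = 24 + 264 y^{\frac{3}{2}}$)
$O{\left(-53 \right)} - u = \left(24 + 264 \left(-53\right)^{\frac{3}{2}}\right) - -3368 = \left(24 + 264 \left(- 53 i \sqrt{53}\right)\right) + 3368 = \left(24 - 13992 i \sqrt{53}\right) + 3368 = 3392 - 13992 i \sqrt{53}$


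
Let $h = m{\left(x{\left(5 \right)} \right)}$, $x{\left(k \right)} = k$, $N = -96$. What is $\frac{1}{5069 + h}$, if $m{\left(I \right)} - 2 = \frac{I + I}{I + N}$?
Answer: $\frac{91}{461451} \approx 0.0001972$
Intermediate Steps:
$m{\left(I \right)} = 2 + \frac{2 I}{-96 + I}$ ($m{\left(I \right)} = 2 + \frac{I + I}{I - 96} = 2 + \frac{2 I}{-96 + I}$)
$h = \frac{172}{91}$ ($h = \frac{4 \left(-48 + 5\right)}{-96 + 5} = 4 \frac{1}{-91} \left(-43\right) = 4 \left(- \frac{1}{91}\right) \left(-43\right) = \frac{172}{91} \approx 1.8901$)
$\frac{1}{5069 + h} = \frac{1}{5069 + \frac{172}{91}} = \frac{1}{\frac{461451}{91}} = \frac{91}{461451}$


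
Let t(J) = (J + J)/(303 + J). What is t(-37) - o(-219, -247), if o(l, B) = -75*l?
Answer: -2184562/133 ≈ -16425.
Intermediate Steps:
t(J) = 2*J/(303 + J) (t(J) = (2*J)/(303 + J) = 2*J/(303 + J))
t(-37) - o(-219, -247) = 2*(-37)/(303 - 37) - (-75)*(-219) = 2*(-37)/266 - 1*16425 = 2*(-37)*(1/266) - 16425 = -37/133 - 16425 = -2184562/133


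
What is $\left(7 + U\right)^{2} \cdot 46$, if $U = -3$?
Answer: $736$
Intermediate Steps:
$\left(7 + U\right)^{2} \cdot 46 = \left(7 - 3\right)^{2} \cdot 46 = 4^{2} \cdot 46 = 16 \cdot 46 = 736$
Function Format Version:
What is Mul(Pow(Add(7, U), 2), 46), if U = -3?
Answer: 736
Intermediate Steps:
Mul(Pow(Add(7, U), 2), 46) = Mul(Pow(Add(7, -3), 2), 46) = Mul(Pow(4, 2), 46) = Mul(16, 46) = 736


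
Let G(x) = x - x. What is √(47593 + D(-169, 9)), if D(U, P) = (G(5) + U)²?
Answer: √76154 ≈ 275.96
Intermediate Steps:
G(x) = 0
D(U, P) = U² (D(U, P) = (0 + U)² = U²)
√(47593 + D(-169, 9)) = √(47593 + (-169)²) = √(47593 + 28561) = √76154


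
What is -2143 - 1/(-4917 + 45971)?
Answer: -87978723/41054 ≈ -2143.0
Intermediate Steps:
-2143 - 1/(-4917 + 45971) = -2143 - 1/41054 = -87978723/41054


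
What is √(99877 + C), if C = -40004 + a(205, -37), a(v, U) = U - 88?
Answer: 2*√14937 ≈ 244.43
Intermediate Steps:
a(v, U) = -88 + U
C = -40129 (C = -40004 + (-88 - 37) = -40004 - 125 = -40129)
√(99877 + C) = √(99877 - 40129) = √59748 = 2*√14937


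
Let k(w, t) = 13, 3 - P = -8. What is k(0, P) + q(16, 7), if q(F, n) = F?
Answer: 29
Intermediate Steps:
P = 11 (P = 3 - 1*(-8) = 3 + 8 = 11)
k(0, P) + q(16, 7) = 13 + 16 = 29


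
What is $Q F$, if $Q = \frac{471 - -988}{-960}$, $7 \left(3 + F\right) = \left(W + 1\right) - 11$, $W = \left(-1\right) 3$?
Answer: $\frac{24803}{3360} \approx 7.3818$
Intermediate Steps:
$W = -3$
$F = - \frac{34}{7}$ ($F = -3 + \frac{\left(-3 + 1\right) - 11}{7} = -3 + \frac{-2 - 11}{7} = -3 + \frac{1}{7} \left(-13\right) = -3 - \frac{13}{7} = - \frac{34}{7} \approx -4.8571$)
$Q = - \frac{1459}{960}$ ($Q = \left(471 + 988\right) \left(- \frac{1}{960}\right) = 1459 \left(- \frac{1}{960}\right) = - \frac{1459}{960} \approx -1.5198$)
$Q F = \left(- \frac{1459}{960}\right) \left(- \frac{34}{7}\right) = \frac{24803}{3360}$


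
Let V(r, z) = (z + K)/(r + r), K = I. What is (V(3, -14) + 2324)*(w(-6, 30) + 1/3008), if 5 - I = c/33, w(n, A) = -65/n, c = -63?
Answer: 832647471/33088 ≈ 25165.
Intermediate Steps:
I = 76/11 (I = 5 - (-63)/33 = 5 - 1*(-21/11) = 5 + 21/11 = 76/11 ≈ 6.9091)
K = 76/11 ≈ 6.9091
V(r, z) = (76/11 + z)/(2*r) (V(r, z) = (z + 76/11)/(r + r) = (76/11 + z)/((2*r)) = (76/11 + z)*(1/(2*r)) = (76/11 + z)/(2*r))
(V(3, -14) + 2324)*(w(-6, 30) + 1/3008) = ((1/22)*(76 + 11*(-14))/3 + 2324)*(-65/(-6) + 1/3008) = ((1/22)*(1/3)*(76 - 154) + 2324)*(-65*(-1/6) + 1/3008) = ((1/22)*(1/3)*(-78) + 2324)*(65/6 + 1/3008) = (-13/11 + 2324)*(97763/9024) = (25551/11)*(97763/9024) = 832647471/33088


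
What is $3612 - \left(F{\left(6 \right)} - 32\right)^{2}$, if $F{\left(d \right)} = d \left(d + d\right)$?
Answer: $2012$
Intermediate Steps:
$F{\left(d \right)} = 2 d^{2}$ ($F{\left(d \right)} = d 2 d = 2 d^{2}$)
$3612 - \left(F{\left(6 \right)} - 32\right)^{2} = 3612 - \left(2 \cdot 6^{2} - 32\right)^{2} = 3612 - \left(2 \cdot 36 - 32\right)^{2} = 3612 - \left(72 - 32\right)^{2} = 3612 - 40^{2} = 3612 - 1600 = 2012$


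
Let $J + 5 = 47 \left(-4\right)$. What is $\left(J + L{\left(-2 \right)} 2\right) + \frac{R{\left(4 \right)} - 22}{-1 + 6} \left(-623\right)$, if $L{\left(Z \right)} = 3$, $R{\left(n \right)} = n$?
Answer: $\frac{10279}{5} \approx 2055.8$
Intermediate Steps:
$J = -193$ ($J = -5 + 47 \left(-4\right) = -5 - 188 = -193$)
$\left(J + L{\left(-2 \right)} 2\right) + \frac{R{\left(4 \right)} - 22}{-1 + 6} \left(-623\right) = \left(-193 + 3 \cdot 2\right) + \frac{4 - 22}{-1 + 6} \left(-623\right) = \left(-193 + 6\right) + - \frac{18}{5} \left(-623\right) = -187 + \left(-18\right) \frac{1}{5} \left(-623\right) = -187 - - \frac{11214}{5} = -187 + \frac{11214}{5} = \frac{10279}{5}$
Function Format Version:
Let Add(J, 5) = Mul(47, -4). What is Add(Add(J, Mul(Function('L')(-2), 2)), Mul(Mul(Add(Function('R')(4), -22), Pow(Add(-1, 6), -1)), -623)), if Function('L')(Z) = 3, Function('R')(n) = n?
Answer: Rational(10279, 5) ≈ 2055.8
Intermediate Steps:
J = -193 (J = Add(-5, Mul(47, -4)) = Add(-5, -188) = -193)
Add(Add(J, Mul(Function('L')(-2), 2)), Mul(Mul(Add(Function('R')(4), -22), Pow(Add(-1, 6), -1)), -623)) = Add(Add(-193, Mul(3, 2)), Mul(Mul(Add(4, -22), Pow(Add(-1, 6), -1)), -623)) = Add(Add(-193, 6), Mul(Mul(-18, Pow(5, -1)), -623)) = Add(-187, Mul(Mul(-18, Rational(1, 5)), -623)) = Add(-187, Mul(Rational(-18, 5), -623)) = Add(-187, Rational(11214, 5)) = Rational(10279, 5)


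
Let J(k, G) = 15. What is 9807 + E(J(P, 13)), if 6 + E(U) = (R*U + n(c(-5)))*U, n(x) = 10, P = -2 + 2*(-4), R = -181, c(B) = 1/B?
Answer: -30774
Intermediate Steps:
P = -10 (P = -2 - 8 = -10)
E(U) = -6 + U*(10 - 181*U) (E(U) = -6 + (-181*U + 10)*U = -6 + (10 - 181*U)*U = -6 + U*(10 - 181*U))
9807 + E(J(P, 13)) = 9807 + (-6 - 181*15**2 + 10*15) = 9807 + (-6 - 181*225 + 150) = 9807 + (-6 - 40725 + 150) = 9807 - 40581 = -30774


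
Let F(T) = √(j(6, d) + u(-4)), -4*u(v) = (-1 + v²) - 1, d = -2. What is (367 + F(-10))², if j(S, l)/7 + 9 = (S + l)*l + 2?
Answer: (734 + I*√434)²/4 ≈ 1.3458e+5 + 7645.6*I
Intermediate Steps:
j(S, l) = -49 + 7*l*(S + l) (j(S, l) = -63 + 7*((S + l)*l + 2) = -63 + 7*(l*(S + l) + 2) = -63 + 7*(2 + l*(S + l)) = -63 + (14 + 7*l*(S + l)) = -49 + 7*l*(S + l))
u(v) = ½ - v²/4 (u(v) = -((-1 + v²) - 1)/4 = -(-2 + v²)/4 = ½ - v²/4)
F(T) = I*√434/2 (F(T) = √((-49 + 7*(-2)² + 7*6*(-2)) + (½ - ¼*(-4)²)) = √((-49 + 7*4 - 84) + (½ - ¼*16)) = √((-49 + 28 - 84) + (½ - 4)) = √(-105 - 7/2) = √(-217/2) = I*√434/2)
(367 + F(-10))² = (367 + I*√434/2)²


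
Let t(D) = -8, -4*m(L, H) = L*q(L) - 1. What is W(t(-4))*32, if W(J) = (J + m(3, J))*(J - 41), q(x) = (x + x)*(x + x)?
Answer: 54488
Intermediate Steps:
q(x) = 4*x² (q(x) = (2*x)*(2*x) = 4*x²)
m(L, H) = ¼ - L³ (m(L, H) = -(L*(4*L²) - 1)/4 = -(4*L³ - 1)/4 = -(-1 + 4*L³)/4 = ¼ - L³)
W(J) = (-41 + J)*(-107/4 + J) (W(J) = (J + (¼ - 1*3³))*(J - 41) = (J + (¼ - 1*27))*(-41 + J) = (J + (¼ - 27))*(-41 + J) = (J - 107/4)*(-41 + J) = (-107/4 + J)*(-41 + J) = (-41 + J)*(-107/4 + J))
W(t(-4))*32 = (4387/4 + (-8)² - 271/4*(-8))*32 = (4387/4 + 64 + 542)*32 = (6811/4)*32 = 54488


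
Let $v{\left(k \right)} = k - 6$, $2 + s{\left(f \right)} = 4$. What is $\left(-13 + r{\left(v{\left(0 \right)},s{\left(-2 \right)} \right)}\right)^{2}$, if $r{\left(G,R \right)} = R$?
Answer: $121$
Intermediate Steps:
$s{\left(f \right)} = 2$ ($s{\left(f \right)} = -2 + 4 = 2$)
$v{\left(k \right)} = -6 + k$ ($v{\left(k \right)} = k - 6 = -6 + k$)
$\left(-13 + r{\left(v{\left(0 \right)},s{\left(-2 \right)} \right)}\right)^{2} = \left(-13 + 2\right)^{2} = \left(-11\right)^{2} = 121$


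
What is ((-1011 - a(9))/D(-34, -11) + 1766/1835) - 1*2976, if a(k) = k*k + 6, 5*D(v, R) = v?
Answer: -87769223/31195 ≈ -2813.6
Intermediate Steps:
D(v, R) = v/5
a(k) = 6 + k**2 (a(k) = k**2 + 6 = 6 + k**2)
((-1011 - a(9))/D(-34, -11) + 1766/1835) - 1*2976 = ((-1011 - (6 + 9**2))/(((1/5)*(-34))) + 1766/1835) - 1*2976 = ((-1011 - (6 + 81))/(-34/5) + 1766*(1/1835)) - 2976 = ((-1011 - 1*87)*(-5/34) + 1766/1835) - 2976 = ((-1011 - 87)*(-5/34) + 1766/1835) - 2976 = (-1098*(-5/34) + 1766/1835) - 2976 = (2745/17 + 1766/1835) - 2976 = 5067097/31195 - 2976 = -87769223/31195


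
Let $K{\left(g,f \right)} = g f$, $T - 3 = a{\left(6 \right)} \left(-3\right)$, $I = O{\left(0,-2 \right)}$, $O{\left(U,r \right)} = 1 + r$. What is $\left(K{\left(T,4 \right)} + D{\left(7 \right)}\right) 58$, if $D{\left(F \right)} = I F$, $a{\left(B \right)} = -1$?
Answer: $986$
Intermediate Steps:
$I = -1$ ($I = 1 - 2 = -1$)
$T = 6$ ($T = 3 - -3 = 3 + 3 = 6$)
$K{\left(g,f \right)} = f g$
$D{\left(F \right)} = - F$
$\left(K{\left(T,4 \right)} + D{\left(7 \right)}\right) 58 = \left(4 \cdot 6 - 7\right) 58 = \left(24 - 7\right) 58 = 17 \cdot 58 = 986$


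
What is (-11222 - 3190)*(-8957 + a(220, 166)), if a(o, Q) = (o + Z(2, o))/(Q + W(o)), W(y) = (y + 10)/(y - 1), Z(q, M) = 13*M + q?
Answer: 589104785895/4573 ≈ 1.2882e+8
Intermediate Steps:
Z(q, M) = q + 13*M
W(y) = (10 + y)/(-1 + y)
a(o, Q) = (2 + 14*o)/(Q + (10 + o)/(-1 + o)) (a(o, Q) = (o + (2 + 13*o))/(Q + (10 + o)/(-1 + o)) = (2 + 14*o)/(Q + (10 + o)/(-1 + o)))
(-11222 - 3190)*(-8957 + a(220, 166)) = (-11222 - 3190)*(-8957 + 2*(1 + 7*220)*(-1 + 220)/(10 + 220 + 166*(-1 + 220))) = -14412*(-8957 + 2*(1 + 1540)*219/(10 + 220 + 166*219)) = -14412*(-8957 + 2*1541*219/(10 + 220 + 36354)) = -14412*(-8957 + 2*1541*219/36584) = -14412*(-8957 + 2*(1/36584)*1541*219) = -14412*(-8957 + 337479/18292) = -14412*(-163503965/18292) = 589104785895/4573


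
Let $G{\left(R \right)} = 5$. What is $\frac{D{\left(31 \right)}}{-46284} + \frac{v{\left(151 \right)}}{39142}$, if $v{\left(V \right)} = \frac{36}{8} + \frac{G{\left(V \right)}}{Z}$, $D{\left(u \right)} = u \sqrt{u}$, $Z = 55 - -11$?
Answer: $\frac{151}{1291686} - \frac{31 \sqrt{31}}{46284} \approx -0.0036123$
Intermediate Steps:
$Z = 66$ ($Z = 55 + 11 = 66$)
$D{\left(u \right)} = u^{\frac{3}{2}}$
$v{\left(V \right)} = \frac{151}{33}$ ($v{\left(V \right)} = \frac{36}{8} + \frac{5}{66} = 36 \cdot \frac{1}{8} + 5 \cdot \frac{1}{66} = \frac{9}{2} + \frac{5}{66} = \frac{151}{33}$)
$\frac{D{\left(31 \right)}}{-46284} + \frac{v{\left(151 \right)}}{39142} = \frac{31^{\frac{3}{2}}}{-46284} + \frac{151}{33 \cdot 39142} = 31 \sqrt{31} \left(- \frac{1}{46284}\right) + \frac{151}{33} \cdot \frac{1}{39142} = - \frac{31 \sqrt{31}}{46284} + \frac{151}{1291686} = \frac{151}{1291686} - \frac{31 \sqrt{31}}{46284}$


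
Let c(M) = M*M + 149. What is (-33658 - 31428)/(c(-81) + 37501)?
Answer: -65086/44211 ≈ -1.4722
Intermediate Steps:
c(M) = 149 + M² (c(M) = M² + 149 = 149 + M²)
(-33658 - 31428)/(c(-81) + 37501) = (-33658 - 31428)/((149 + (-81)²) + 37501) = -65086/((149 + 6561) + 37501) = -65086/(6710 + 37501) = -65086/44211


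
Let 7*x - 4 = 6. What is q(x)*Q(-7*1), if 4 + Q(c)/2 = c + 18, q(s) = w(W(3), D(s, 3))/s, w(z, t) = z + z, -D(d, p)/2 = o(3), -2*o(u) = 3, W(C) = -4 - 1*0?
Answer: -392/5 ≈ -78.400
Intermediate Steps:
W(C) = -4 (W(C) = -4 + 0 = -4)
o(u) = -3/2 (o(u) = -½*3 = -3/2)
x = 10/7 (x = 4/7 + (⅐)*6 = 4/7 + 6/7 = 10/7 ≈ 1.4286)
D(d, p) = 3 (D(d, p) = -2*(-3/2) = 3)
w(z, t) = 2*z
q(s) = -8/s (q(s) = (2*(-4))/s = -8/s)
Q(c) = 28 + 2*c (Q(c) = -8 + 2*(c + 18) = -8 + 2*(18 + c) = -8 + (36 + 2*c) = 28 + 2*c)
q(x)*Q(-7*1) = (-8/10/7)*(28 + 2*(-7*1)) = (-8*7/10)*(28 + 2*(-7)) = -28*(28 - 14)/5 = -28/5*14 = -392/5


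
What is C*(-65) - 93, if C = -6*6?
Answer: 2247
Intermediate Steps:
C = -36
C*(-65) - 93 = -36*(-65) - 93 = 2340 - 93 = 2247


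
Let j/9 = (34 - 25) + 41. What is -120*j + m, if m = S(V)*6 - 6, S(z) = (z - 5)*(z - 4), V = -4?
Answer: -53574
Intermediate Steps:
j = 450 (j = 9*((34 - 25) + 41) = 9*(9 + 41) = 9*50 = 450)
S(z) = (-5 + z)*(-4 + z)
m = 426 (m = (20 + (-4)² - 9*(-4))*6 - 6 = (20 + 16 + 36)*6 - 6 = 72*6 - 6 = 432 - 6 = 426)
-120*j + m = -120*450 + 426 = -54000 + 426 = -53574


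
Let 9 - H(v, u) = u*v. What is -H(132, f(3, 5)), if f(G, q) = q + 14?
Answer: 2499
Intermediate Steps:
f(G, q) = 14 + q
H(v, u) = 9 - u*v
-H(132, f(3, 5)) = -(9 - 1*(14 + 5)*132) = -(9 - 1*19*132) = -(9 - 2508) = -1*(-2499) = 2499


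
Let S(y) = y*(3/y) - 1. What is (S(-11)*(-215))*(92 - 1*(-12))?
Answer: -44720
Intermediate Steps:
S(y) = 2 (S(y) = 3 - 1 = 2)
(S(-11)*(-215))*(92 - 1*(-12)) = (2*(-215))*(92 - 1*(-12)) = -430*(92 + 12) = -430*104 = -44720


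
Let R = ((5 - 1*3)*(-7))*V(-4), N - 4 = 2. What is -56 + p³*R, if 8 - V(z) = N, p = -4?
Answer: 1736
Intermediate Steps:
N = 6 (N = 4 + 2 = 6)
V(z) = 2 (V(z) = 8 - 1*6 = 8 - 6 = 2)
R = -28 (R = ((5 - 1*3)*(-7))*2 = ((5 - 3)*(-7))*2 = (2*(-7))*2 = -14*2 = -28)
-56 + p³*R = -56 + (-4)³*(-28) = -56 - 64*(-28) = -56 + 1792 = 1736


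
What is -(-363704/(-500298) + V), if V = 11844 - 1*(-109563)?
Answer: -30370021495/250149 ≈ -1.2141e+5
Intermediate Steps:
V = 121407 (V = 11844 + 109563 = 121407)
-(-363704/(-500298) + V) = -(-363704/(-500298) + 121407) = -(-363704*(-1/500298) + 121407) = -(181852/250149 + 121407) = -1*30370021495/250149 = -30370021495/250149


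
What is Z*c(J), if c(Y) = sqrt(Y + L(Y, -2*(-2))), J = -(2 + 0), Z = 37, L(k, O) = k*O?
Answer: 37*I*sqrt(10) ≈ 117.0*I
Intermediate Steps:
L(k, O) = O*k
J = -2 (J = -1*2 = -2)
c(Y) = sqrt(5)*sqrt(Y) (c(Y) = sqrt(Y + (-2*(-2))*Y) = sqrt(Y + 4*Y) = sqrt(5*Y) = sqrt(5)*sqrt(Y))
Z*c(J) = 37*(sqrt(5)*sqrt(-2)) = 37*(sqrt(5)*(I*sqrt(2))) = 37*(I*sqrt(10)) = 37*I*sqrt(10)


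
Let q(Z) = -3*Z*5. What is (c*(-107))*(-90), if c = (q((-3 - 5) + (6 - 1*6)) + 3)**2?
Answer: 145692270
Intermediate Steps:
q(Z) = -15*Z
c = 15129 (c = (-15*((-3 - 5) + (6 - 1*6)) + 3)**2 = (-15*(-8 + (6 - 6)) + 3)**2 = (-15*(-8 + 0) + 3)**2 = (-15*(-8) + 3)**2 = (120 + 3)**2 = 123**2 = 15129)
(c*(-107))*(-90) = (15129*(-107))*(-90) = -1618803*(-90) = 145692270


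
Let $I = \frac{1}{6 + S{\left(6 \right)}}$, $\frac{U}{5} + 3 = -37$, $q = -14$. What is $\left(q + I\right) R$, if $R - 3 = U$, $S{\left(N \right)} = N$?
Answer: $\frac{32899}{12} \approx 2741.6$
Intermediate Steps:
$U = -200$ ($U = -15 + 5 \left(-37\right) = -15 - 185 = -200$)
$R = -197$ ($R = 3 - 200 = -197$)
$I = \frac{1}{12}$ ($I = \frac{1}{6 + 6} = \frac{1}{12} \approx 0.083333$)
$\left(q + I\right) R = \left(-14 + \frac{1}{12}\right) \left(-197\right) = \left(- \frac{167}{12}\right) \left(-197\right) = \frac{32899}{12}$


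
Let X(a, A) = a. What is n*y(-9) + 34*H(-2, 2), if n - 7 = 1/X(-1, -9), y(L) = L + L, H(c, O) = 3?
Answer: -6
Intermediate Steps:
y(L) = 2*L
n = 6 (n = 7 + 1/(-1) = 7 - 1 = 6)
n*y(-9) + 34*H(-2, 2) = 6*(2*(-9)) + 34*3 = 6*(-18) + 102 = -108 + 102 = -6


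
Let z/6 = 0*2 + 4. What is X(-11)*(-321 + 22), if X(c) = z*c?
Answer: 78936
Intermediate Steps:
z = 24 (z = 6*(0*2 + 4) = 6*(0 + 4) = 6*4 = 24)
X(c) = 24*c
X(-11)*(-321 + 22) = (24*(-11))*(-321 + 22) = -264*(-299) = 78936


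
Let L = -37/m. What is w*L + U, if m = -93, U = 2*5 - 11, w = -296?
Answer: -11045/93 ≈ -118.76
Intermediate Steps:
U = -1 (U = 10 - 11 = -1)
L = 37/93 (L = -37/(-93) = -37*(-1/93) = 37/93 ≈ 0.39785)
w*L + U = -296*37/93 - 1 = -10952/93 - 1 = -11045/93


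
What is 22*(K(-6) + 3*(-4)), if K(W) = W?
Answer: -396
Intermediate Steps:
22*(K(-6) + 3*(-4)) = 22*(-6 + 3*(-4)) = 22*(-6 - 12) = 22*(-18) = -396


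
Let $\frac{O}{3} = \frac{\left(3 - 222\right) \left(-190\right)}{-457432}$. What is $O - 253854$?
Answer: $- \frac{58060533879}{228716} \approx -2.5385 \cdot 10^{5}$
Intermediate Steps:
$O = - \frac{62415}{228716}$ ($O = 3 \frac{\left(3 - 222\right) \left(-190\right)}{-457432} = 3 \left(-219\right) \left(-190\right) \left(- \frac{1}{457432}\right) = 3 \cdot 41610 \left(- \frac{1}{457432}\right) = 3 \left(- \frac{20805}{228716}\right) = - \frac{62415}{228716} \approx -0.27289$)
$O - 253854 = - \frac{62415}{228716} - 253854 = - \frac{58060533879}{228716}$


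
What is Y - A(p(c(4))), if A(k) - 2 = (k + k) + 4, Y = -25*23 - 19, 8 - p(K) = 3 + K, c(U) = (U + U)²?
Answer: -482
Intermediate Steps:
c(U) = 4*U² (c(U) = (2*U)² = 4*U²)
p(K) = 5 - K (p(K) = 8 - (3 + K) = 8 + (-3 - K) = 5 - K)
Y = -594 (Y = -575 - 19 = -594)
A(k) = 6 + 2*k (A(k) = 2 + ((k + k) + 4) = 2 + (2*k + 4) = 2 + (4 + 2*k) = 6 + 2*k)
Y - A(p(c(4))) = -594 - (6 + 2*(5 - 4*4²)) = -594 - (6 + 2*(5 - 4*16)) = -594 - (6 + 2*(5 - 1*64)) = -594 - (6 + 2*(5 - 64)) = -594 - (6 + 2*(-59)) = -594 - (6 - 118) = -594 - 1*(-112) = -594 + 112 = -482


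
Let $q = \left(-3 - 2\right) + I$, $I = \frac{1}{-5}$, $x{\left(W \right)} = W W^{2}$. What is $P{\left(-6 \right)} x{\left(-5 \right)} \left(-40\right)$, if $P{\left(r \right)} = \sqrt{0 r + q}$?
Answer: $1000 i \sqrt{130} \approx 11402.0 i$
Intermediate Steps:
$x{\left(W \right)} = W^{3}$
$I = - \frac{1}{5} \approx -0.2$
$q = - \frac{26}{5}$ ($q = \left(-3 - 2\right) - \frac{1}{5} = -5 - \frac{1}{5} = - \frac{26}{5} \approx -5.2$)
$P{\left(r \right)} = \frac{i \sqrt{130}}{5}$ ($P{\left(r \right)} = \sqrt{0 r - \frac{26}{5}} = \sqrt{0 - \frac{26}{5}} = \sqrt{- \frac{26}{5}} = \frac{i \sqrt{130}}{5}$)
$P{\left(-6 \right)} x{\left(-5 \right)} \left(-40\right) = \frac{i \sqrt{130}}{5} \left(-5\right)^{3} \left(-40\right) = \frac{i \sqrt{130}}{5} \left(-125\right) \left(-40\right) = - 25 i \sqrt{130} \left(-40\right) = 1000 i \sqrt{130}$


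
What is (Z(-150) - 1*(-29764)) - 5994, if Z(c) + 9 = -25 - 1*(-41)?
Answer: 23777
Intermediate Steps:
Z(c) = 7 (Z(c) = -9 + (-25 - 1*(-41)) = -9 + (-25 + 41) = -9 + 16 = 7)
(Z(-150) - 1*(-29764)) - 5994 = (7 - 1*(-29764)) - 5994 = (7 + 29764) - 5994 = 29771 - 5994 = 23777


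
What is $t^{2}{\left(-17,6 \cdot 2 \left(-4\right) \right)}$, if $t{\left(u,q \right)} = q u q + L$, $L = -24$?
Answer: $1536012864$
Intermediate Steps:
$t{\left(u,q \right)} = -24 + u q^{2}$ ($t{\left(u,q \right)} = q u q - 24 = u q^{2} - 24 = -24 + u q^{2}$)
$t^{2}{\left(-17,6 \cdot 2 \left(-4\right) \right)} = \left(-24 - 17 \left(6 \cdot 2 \left(-4\right)\right)^{2}\right)^{2} = \left(-24 - 17 \left(12 \left(-4\right)\right)^{2}\right)^{2} = \left(-24 - 17 \left(-48\right)^{2}\right)^{2} = \left(-24 - 39168\right)^{2} = \left(-39192\right)^{2} = 1536012864$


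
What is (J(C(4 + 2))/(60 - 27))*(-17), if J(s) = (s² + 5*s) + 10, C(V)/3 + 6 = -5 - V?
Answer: -40052/33 ≈ -1213.7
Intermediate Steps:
C(V) = -33 - 3*V (C(V) = -18 + 3*(-5 - V) = -18 + (-15 - 3*V) = -33 - 3*V)
J(s) = 10 + s² + 5*s
(J(C(4 + 2))/(60 - 27))*(-17) = ((10 + (-33 - 3*(4 + 2))² + 5*(-33 - 3*(4 + 2)))/(60 - 27))*(-17) = ((10 + (-33 - 3*6)² + 5*(-33 - 3*6))/33)*(-17) = ((10 + (-33 - 18)² + 5*(-33 - 18))/33)*(-17) = ((10 + (-51)² + 5*(-51))/33)*(-17) = ((10 + 2601 - 255)/33)*(-17) = ((1/33)*2356)*(-17) = (2356/33)*(-17) = -40052/33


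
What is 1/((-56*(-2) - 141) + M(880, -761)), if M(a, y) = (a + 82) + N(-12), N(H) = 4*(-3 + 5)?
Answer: 1/941 ≈ 0.0010627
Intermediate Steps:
N(H) = 8 (N(H) = 4*2 = 8)
M(a, y) = 90 + a (M(a, y) = (a + 82) + 8 = (82 + a) + 8 = 90 + a)
1/((-56*(-2) - 141) + M(880, -761)) = 1/((-56*(-2) - 141) + (90 + 880)) = 1/((112 - 141) + 970) = 1/(-29 + 970) = 1/941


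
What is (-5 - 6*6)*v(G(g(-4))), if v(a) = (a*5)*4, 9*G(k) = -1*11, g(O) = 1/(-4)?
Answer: 9020/9 ≈ 1002.2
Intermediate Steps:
g(O) = -1/4 (g(O) = 1*(-1/4) = -1/4)
G(k) = -11/9 (G(k) = (-1*11)/9 = (1/9)*(-11) = -11/9)
v(a) = 20*a (v(a) = (5*a)*4 = 20*a)
(-5 - 6*6)*v(G(g(-4))) = (-5 - 6*6)*(20*(-11/9)) = (-5 - 36)*(-220/9) = -41*(-220/9) = 9020/9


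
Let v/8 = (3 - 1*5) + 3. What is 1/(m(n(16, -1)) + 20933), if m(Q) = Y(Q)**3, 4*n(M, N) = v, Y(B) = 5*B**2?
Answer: 1/28933 ≈ 3.4563e-5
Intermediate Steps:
v = 8 (v = 8*((3 - 1*5) + 3) = 8*((3 - 5) + 3) = 8*(-2 + 3) = 8*1 = 8)
n(M, N) = 2 (n(M, N) = (1/4)*8 = 2)
m(Q) = 125*Q**6 (m(Q) = (5*Q**2)**3 = 125*Q**6)
1/(m(n(16, -1)) + 20933) = 1/(125*2**6 + 20933) = 1/(125*64 + 20933) = 1/(8000 + 20933) = 1/28933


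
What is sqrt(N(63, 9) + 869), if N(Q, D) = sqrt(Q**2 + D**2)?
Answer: sqrt(869 + 45*sqrt(2)) ≈ 30.539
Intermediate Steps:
N(Q, D) = sqrt(D**2 + Q**2)
sqrt(N(63, 9) + 869) = sqrt(sqrt(9**2 + 63**2) + 869) = sqrt(sqrt(81 + 3969) + 869) = sqrt(sqrt(4050) + 869) = sqrt(45*sqrt(2) + 869) = sqrt(869 + 45*sqrt(2))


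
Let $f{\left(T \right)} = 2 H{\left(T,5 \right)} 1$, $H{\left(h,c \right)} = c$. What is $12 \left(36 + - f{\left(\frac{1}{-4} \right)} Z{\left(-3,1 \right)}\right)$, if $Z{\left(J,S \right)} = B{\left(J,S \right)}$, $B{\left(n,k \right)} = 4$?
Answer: $-48$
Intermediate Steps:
$Z{\left(J,S \right)} = 4$
$f{\left(T \right)} = 10$ ($f{\left(T \right)} = 2 \cdot 5 \cdot 1 = 10 \cdot 1 = 10$)
$12 \left(36 + - f{\left(\frac{1}{-4} \right)} Z{\left(-3,1 \right)}\right) = 12 \left(36 + \left(-1\right) 10 \cdot 4\right) = 12 \left(36 - 40\right) = 12 \left(-4\right) = -48$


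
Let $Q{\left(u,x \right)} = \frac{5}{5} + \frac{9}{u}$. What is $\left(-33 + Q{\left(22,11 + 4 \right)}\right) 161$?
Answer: $- \frac{111895}{22} \approx -5086.1$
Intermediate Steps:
$Q{\left(u,x \right)} = 1 + \frac{9}{u}$ ($Q{\left(u,x \right)} = 5 \cdot \frac{1}{5} + \frac{9}{u} = 1 + \frac{9}{u}$)
$\left(-33 + Q{\left(22,11 + 4 \right)}\right) 161 = \left(-33 + \frac{9 + 22}{22}\right) 161 = \left(-33 + \frac{1}{22} \cdot 31\right) 161 = \left(-33 + \frac{31}{22}\right) 161 = \left(- \frac{695}{22}\right) 161 = - \frac{111895}{22}$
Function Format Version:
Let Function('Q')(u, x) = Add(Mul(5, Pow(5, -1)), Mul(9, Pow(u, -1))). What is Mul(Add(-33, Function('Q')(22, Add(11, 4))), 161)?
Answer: Rational(-111895, 22) ≈ -5086.1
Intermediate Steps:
Function('Q')(u, x) = Add(1, Mul(9, Pow(u, -1))) (Function('Q')(u, x) = Add(Mul(5, Rational(1, 5)), Mul(9, Pow(u, -1))) = Add(1, Mul(9, Pow(u, -1))))
Mul(Add(-33, Function('Q')(22, Add(11, 4))), 161) = Mul(Add(-33, Mul(Pow(22, -1), Add(9, 22))), 161) = Mul(Add(-33, Mul(Rational(1, 22), 31)), 161) = Mul(Add(-33, Rational(31, 22)), 161) = Mul(Rational(-695, 22), 161) = Rational(-111895, 22)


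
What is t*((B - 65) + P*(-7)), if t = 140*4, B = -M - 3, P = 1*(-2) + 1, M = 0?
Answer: -34160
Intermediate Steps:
P = -1 (P = -2 + 1 = -1)
B = -3 (B = -1*0 - 3 = 0 - 3 = -3)
t = 560
t*((B - 65) + P*(-7)) = 560*((-3 - 65) - 1*(-7)) = 560*(-68 + 7) = 560*(-61) = -34160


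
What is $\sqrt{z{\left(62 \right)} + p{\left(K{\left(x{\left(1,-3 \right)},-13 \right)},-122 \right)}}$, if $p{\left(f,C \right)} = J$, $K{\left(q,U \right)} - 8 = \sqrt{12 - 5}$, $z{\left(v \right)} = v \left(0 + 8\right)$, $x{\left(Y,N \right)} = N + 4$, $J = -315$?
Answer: $\sqrt{181} \approx 13.454$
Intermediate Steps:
$x{\left(Y,N \right)} = 4 + N$
$z{\left(v \right)} = 8 v$ ($z{\left(v \right)} = v 8 = 8 v$)
$K{\left(q,U \right)} = 8 + \sqrt{7}$ ($K{\left(q,U \right)} = 8 + \sqrt{12 - 5} = 8 + \sqrt{7}$)
$p{\left(f,C \right)} = -315$
$\sqrt{z{\left(62 \right)} + p{\left(K{\left(x{\left(1,-3 \right)},-13 \right)},-122 \right)}} = \sqrt{8 \cdot 62 - 315} = \sqrt{496 - 315} = \sqrt{181}$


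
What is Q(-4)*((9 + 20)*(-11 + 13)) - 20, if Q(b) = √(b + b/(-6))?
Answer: -20 + 58*I*√30/3 ≈ -20.0 + 105.89*I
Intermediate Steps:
Q(b) = √30*√b/6 (Q(b) = √(b + b*(-⅙)) = √(b - b/6) = √(5*b/6) = √30*√b/6)
Q(-4)*((9 + 20)*(-11 + 13)) - 20 = (√30*√(-4)/6)*((9 + 20)*(-11 + 13)) - 20 = (√30*(2*I)/6)*(29*2) - 20 = (I*√30/3)*58 - 20 = 58*I*√30/3 - 20 = -20 + 58*I*√30/3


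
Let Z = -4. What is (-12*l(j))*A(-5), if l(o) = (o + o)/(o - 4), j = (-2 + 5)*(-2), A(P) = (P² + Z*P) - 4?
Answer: -2952/5 ≈ -590.40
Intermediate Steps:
A(P) = -4 + P² - 4*P (A(P) = (P² - 4*P) - 4 = -4 + P² - 4*P)
j = -6 (j = 3*(-2) = -6)
l(o) = 2*o/(-4 + o) (l(o) = (2*o)/(-4 + o) = 2*o/(-4 + o))
(-12*l(j))*A(-5) = (-24*(-6)/(-4 - 6))*(-4 + (-5)² - 4*(-5)) = (-24*(-6)/(-10))*(-4 + 25 + 20) = -24*(-6)*(-1)/10*41 = -12*6/5*41 = -72/5*41 = -2952/5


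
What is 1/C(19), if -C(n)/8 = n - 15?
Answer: -1/32 ≈ -0.031250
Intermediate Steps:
C(n) = 120 - 8*n (C(n) = -8*(n - 15) = -8*(-15 + n) = 120 - 8*n)
1/C(19) = 1/(120 - 8*19) = 1/(120 - 152) = 1/(-32) = -1/32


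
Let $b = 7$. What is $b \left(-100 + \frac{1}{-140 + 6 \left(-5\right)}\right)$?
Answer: $- \frac{119007}{170} \approx -700.04$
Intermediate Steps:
$b \left(-100 + \frac{1}{-140 + 6 \left(-5\right)}\right) = 7 \left(-100 + \frac{1}{-140 + 6 \left(-5\right)}\right) = 7 \left(-100 + \frac{1}{-140 - 30}\right) = 7 \left(-100 + \frac{1}{-170}\right) = 7 \left(-100 - \frac{1}{170}\right) = 7 \left(- \frac{17001}{170}\right) = - \frac{119007}{170}$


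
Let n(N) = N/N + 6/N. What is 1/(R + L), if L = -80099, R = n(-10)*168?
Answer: -5/400159 ≈ -1.2495e-5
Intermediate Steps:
n(N) = 1 + 6/N
R = 336/5 (R = ((6 - 10)/(-10))*168 = -1/10*(-4)*168 = (2/5)*168 = 336/5 ≈ 67.200)
1/(R + L) = 1/(336/5 - 80099) = 1/(-400159/5) = -5/400159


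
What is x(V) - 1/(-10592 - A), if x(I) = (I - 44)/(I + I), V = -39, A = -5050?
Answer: 115016/108069 ≈ 1.0643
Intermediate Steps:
x(I) = (-44 + I)/(2*I) (x(I) = (-44 + I)/((2*I)) = (-44 + I)*(1/(2*I)) = (-44 + I)/(2*I))
x(V) - 1/(-10592 - A) = (½)*(-44 - 39)/(-39) - 1/(-10592 - 1*(-5050)) = (½)*(-1/39)*(-83) - 1/(-10592 + 5050) = 83/78 - 1/(-5542) = 83/78 - 1*(-1/5542) = 83/78 + 1/5542 = 115016/108069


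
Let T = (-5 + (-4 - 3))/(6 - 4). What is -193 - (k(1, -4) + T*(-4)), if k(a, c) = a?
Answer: -218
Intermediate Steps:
T = -6 (T = (-5 - 7)/2 = -12*½ = -6)
-193 - (k(1, -4) + T*(-4)) = -193 - (1 - 6*(-4)) = -193 - (1 + 24) = -193 - 1*25 = -193 - 25 = -218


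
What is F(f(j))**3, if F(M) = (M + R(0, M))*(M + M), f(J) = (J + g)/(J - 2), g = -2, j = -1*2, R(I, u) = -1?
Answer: 0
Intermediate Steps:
j = -2
f(J) = 1 (f(J) = (J - 2)/(J - 2) = (-2 + J)/(-2 + J) = 1)
F(M) = 2*M*(-1 + M) (F(M) = (M - 1)*(M + M) = (-1 + M)*(2*M) = 2*M*(-1 + M))
F(f(j))**3 = (2*1*(-1 + 1))**3 = (2*1*0)**3 = 0**3 = 0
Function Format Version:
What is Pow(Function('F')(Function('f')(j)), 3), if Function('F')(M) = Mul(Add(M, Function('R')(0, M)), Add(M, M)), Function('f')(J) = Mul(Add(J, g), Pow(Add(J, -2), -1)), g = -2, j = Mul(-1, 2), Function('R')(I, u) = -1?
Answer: 0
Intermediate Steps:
j = -2
Function('f')(J) = 1 (Function('f')(J) = Mul(Add(J, -2), Pow(Add(J, -2), -1)) = Mul(Add(-2, J), Pow(Add(-2, J), -1)) = 1)
Function('F')(M) = Mul(2, M, Add(-1, M)) (Function('F')(M) = Mul(Add(M, -1), Add(M, M)) = Mul(Add(-1, M), Mul(2, M)) = Mul(2, M, Add(-1, M)))
Pow(Function('F')(Function('f')(j)), 3) = Pow(Mul(2, 1, Add(-1, 1)), 3) = Pow(Mul(2, 1, 0), 3) = Pow(0, 3) = 0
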